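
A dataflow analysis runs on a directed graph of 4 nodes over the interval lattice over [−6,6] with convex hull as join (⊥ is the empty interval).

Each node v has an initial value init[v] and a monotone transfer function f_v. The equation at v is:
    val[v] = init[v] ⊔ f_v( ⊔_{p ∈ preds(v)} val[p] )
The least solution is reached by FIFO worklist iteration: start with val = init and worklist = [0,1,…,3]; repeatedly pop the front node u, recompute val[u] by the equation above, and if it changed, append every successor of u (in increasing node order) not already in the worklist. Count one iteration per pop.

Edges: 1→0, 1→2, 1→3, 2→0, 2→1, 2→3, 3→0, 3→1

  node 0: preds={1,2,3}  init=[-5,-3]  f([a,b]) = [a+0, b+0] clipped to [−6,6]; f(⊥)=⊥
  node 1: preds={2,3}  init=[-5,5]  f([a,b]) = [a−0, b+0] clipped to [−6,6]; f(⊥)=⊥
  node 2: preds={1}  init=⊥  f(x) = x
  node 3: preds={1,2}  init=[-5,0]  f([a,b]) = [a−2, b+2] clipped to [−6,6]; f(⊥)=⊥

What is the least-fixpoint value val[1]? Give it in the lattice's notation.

[-6,6]

Iteration log — 11 steps:
  step 1. node 0  ⊔preds=[-5,5]  new=[-5,5]  old=[-5,-3]  +wl: 
  step 2. node 1  ⊔preds=[-5,0]  new=[-5,5]  stable
  step 3. node 2  ⊔preds=[-5,5]  new=[-5,5]  old=⊥  +wl: 0,1
  step 4. node 3  ⊔preds=[-5,5]  new=[-6,6]  old=[-5,0]  +wl: 
  step 5. node 0  ⊔preds=[-6,6]  new=[-6,6]  old=[-5,5]  +wl: 
  step 6. node 1  ⊔preds=[-6,6]  new=[-6,6]  old=[-5,5]  +wl: 0,2,3
  step 7. node 0  ⊔preds=[-6,6]  new=[-6,6]  stable
  step 8. node 2  ⊔preds=[-6,6]  new=[-6,6]  old=[-5,5]  +wl: 0,1
  step 9. node 3  ⊔preds=[-6,6]  new=[-6,6]  stable
  step 10. node 0  ⊔preds=[-6,6]  new=[-6,6]  stable
  step 11. node 1  ⊔preds=[-6,6]  new=[-6,6]  stable

Least fixpoint reached:
  node 0: [-6,6]
  node 1: [-6,6]
  node 2: [-6,6]
  node 3: [-6,6]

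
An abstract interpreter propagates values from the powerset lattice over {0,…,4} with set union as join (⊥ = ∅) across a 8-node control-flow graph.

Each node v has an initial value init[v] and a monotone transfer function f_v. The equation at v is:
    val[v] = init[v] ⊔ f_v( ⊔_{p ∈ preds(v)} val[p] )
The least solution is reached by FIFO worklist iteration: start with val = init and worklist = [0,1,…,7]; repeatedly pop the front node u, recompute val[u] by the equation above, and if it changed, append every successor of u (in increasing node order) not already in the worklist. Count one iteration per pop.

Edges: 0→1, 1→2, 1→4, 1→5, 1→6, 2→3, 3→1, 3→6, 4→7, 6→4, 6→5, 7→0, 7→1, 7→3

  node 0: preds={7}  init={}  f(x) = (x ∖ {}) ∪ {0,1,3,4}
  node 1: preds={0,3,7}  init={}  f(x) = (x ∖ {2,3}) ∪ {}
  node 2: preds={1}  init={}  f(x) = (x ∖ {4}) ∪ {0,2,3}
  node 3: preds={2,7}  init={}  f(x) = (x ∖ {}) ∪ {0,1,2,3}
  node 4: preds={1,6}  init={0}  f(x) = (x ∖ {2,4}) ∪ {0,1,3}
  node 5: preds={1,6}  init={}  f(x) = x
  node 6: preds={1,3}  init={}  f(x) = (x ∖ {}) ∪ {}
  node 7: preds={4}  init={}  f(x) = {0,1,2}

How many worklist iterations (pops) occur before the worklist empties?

Iteration log — 14 steps:
  step 1. node 0  ⊔preds={}  new={0,1,3,4}  old={}  +wl: 
  step 2. node 1  ⊔preds={0,1,3,4}  new={0,1,4}  old={}  +wl: 
  step 3. node 2  ⊔preds={0,1,4}  new={0,1,2,3}  old={}  +wl: 
  step 4. node 3  ⊔preds={0,1,2,3}  new={0,1,2,3}  old={}  +wl: 1
  step 5. node 4  ⊔preds={0,1,4}  new={0,1,3}  old={0}  +wl: 
  step 6. node 5  ⊔preds={0,1,4}  new={0,1,4}  old={}  +wl: 
  step 7. node 6  ⊔preds={0,1,2,3,4}  new={0,1,2,3,4}  old={}  +wl: 4,5
  step 8. node 7  ⊔preds={0,1,3}  new={0,1,2}  old={}  +wl: 0,3
  step 9. node 1  ⊔preds={0,1,2,3,4}  new={0,1,4}  stable
  step 10. node 4  ⊔preds={0,1,2,3,4}  new={0,1,3}  stable
  step 11. node 5  ⊔preds={0,1,2,3,4}  new={0,1,2,3,4}  old={0,1,4}  +wl: 
  step 12. node 0  ⊔preds={0,1,2}  new={0,1,2,3,4}  old={0,1,3,4}  +wl: 1
  step 13. node 3  ⊔preds={0,1,2,3}  new={0,1,2,3}  stable
  step 14. node 1  ⊔preds={0,1,2,3,4}  new={0,1,4}  stable

Least fixpoint reached:
  node 0: {0,1,2,3,4}
  node 1: {0,1,4}
  node 2: {0,1,2,3}
  node 3: {0,1,2,3}
  node 4: {0,1,3}
  node 5: {0,1,2,3,4}
  node 6: {0,1,2,3,4}
  node 7: {0,1,2}

14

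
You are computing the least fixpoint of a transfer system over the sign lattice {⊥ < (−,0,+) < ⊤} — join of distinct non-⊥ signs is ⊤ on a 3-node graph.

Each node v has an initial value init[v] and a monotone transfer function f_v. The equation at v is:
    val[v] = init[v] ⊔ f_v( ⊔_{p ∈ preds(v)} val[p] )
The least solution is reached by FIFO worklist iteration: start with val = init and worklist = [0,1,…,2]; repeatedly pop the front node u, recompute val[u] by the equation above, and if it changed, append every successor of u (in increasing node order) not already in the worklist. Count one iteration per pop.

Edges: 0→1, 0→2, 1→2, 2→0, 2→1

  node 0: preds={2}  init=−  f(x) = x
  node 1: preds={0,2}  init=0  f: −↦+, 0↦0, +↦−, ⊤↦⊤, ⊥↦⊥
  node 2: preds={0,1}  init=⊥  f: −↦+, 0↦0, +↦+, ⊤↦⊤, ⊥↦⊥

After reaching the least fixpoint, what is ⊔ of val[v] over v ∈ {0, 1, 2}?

Iteration log — 6 steps:
  step 1. node 0  ⊔preds=⊥  new=−  stable
  step 2. node 1  ⊔preds=−  new=⊤  old=0  +wl: 
  step 3. node 2  ⊔preds=⊤  new=⊤  old=⊥  +wl: 0,1
  step 4. node 0  ⊔preds=⊤  new=⊤  old=−  +wl: 2
  step 5. node 1  ⊔preds=⊤  new=⊤  stable
  step 6. node 2  ⊔preds=⊤  new=⊤  stable

Least fixpoint reached:
  node 0: ⊤
  node 1: ⊤
  node 2: ⊤

⊤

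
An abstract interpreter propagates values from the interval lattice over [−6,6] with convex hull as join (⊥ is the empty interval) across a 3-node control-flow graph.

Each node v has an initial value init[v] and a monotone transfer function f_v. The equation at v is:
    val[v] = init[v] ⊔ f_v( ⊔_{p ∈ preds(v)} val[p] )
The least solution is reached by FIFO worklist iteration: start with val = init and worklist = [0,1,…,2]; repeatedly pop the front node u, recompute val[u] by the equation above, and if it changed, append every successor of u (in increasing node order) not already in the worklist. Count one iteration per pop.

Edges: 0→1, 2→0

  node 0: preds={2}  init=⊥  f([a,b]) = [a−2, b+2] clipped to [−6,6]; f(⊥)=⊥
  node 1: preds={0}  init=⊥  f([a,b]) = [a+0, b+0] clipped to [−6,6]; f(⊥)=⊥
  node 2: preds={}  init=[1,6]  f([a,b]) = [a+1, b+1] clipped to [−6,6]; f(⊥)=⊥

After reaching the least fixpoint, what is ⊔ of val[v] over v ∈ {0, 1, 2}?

[-1,6]

Worklist (3 pops):
  #1 pop 0: in=[1,6] → [-1,6] (was ⊥); enqueue []
  #2 pop 1: in=[-1,6] → [-1,6] (was ⊥); enqueue []
  #3 pop 2: in=⊥ → [1,6] (no change)

Fixpoint:
  val[0] = [-1,6]
  val[1] = [-1,6]
  val[2] = [1,6]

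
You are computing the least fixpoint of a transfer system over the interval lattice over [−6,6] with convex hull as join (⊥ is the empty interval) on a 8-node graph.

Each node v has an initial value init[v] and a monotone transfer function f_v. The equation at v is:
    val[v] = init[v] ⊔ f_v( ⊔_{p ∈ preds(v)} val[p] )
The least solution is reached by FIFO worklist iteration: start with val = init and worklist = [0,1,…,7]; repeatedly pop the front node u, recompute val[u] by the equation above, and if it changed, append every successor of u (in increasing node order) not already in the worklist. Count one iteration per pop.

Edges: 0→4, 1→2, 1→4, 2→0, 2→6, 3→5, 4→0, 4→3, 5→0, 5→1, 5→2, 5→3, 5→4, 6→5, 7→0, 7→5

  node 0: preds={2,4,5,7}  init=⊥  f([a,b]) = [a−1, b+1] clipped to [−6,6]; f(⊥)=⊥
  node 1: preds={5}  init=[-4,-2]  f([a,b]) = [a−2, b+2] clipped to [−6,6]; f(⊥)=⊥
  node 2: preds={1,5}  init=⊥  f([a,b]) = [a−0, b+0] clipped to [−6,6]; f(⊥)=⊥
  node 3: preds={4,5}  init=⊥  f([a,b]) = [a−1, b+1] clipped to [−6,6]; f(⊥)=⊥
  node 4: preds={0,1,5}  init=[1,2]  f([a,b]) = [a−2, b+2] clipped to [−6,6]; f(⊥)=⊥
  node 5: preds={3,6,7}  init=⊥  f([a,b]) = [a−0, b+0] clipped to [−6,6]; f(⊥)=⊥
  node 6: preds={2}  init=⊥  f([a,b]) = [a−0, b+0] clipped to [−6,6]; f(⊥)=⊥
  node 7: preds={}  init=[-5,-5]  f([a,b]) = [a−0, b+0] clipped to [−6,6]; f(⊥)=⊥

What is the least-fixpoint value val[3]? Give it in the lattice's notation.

[-6,6]

Iteration log — 24 steps:
  step 1. node 0  ⊔preds=[-5,2]  new=[-6,3]  old=⊥  +wl: 
  step 2. node 1  ⊔preds=⊥  new=[-4,-2]  stable
  step 3. node 2  ⊔preds=[-4,-2]  new=[-4,-2]  old=⊥  +wl: 0
  step 4. node 3  ⊔preds=[1,2]  new=[0,3]  old=⊥  +wl: 
  step 5. node 4  ⊔preds=[-6,3]  new=[-6,5]  old=[1,2]  +wl: 3
  step 6. node 5  ⊔preds=[-5,3]  new=[-5,3]  old=⊥  +wl: 1,2,4
  step 7. node 6  ⊔preds=[-4,-2]  new=[-4,-2]  old=⊥  +wl: 5
  step 8. node 7  ⊔preds=⊥  new=[-5,-5]  stable
  step 9. node 0  ⊔preds=[-6,5]  new=[-6,6]  old=[-6,3]  +wl: 
  step 10. node 3  ⊔preds=[-6,5]  new=[-6,6]  old=[0,3]  +wl: 
  step 11. node 1  ⊔preds=[-5,3]  new=[-6,5]  old=[-4,-2]  +wl: 
  step 12. node 2  ⊔preds=[-6,5]  new=[-6,5]  old=[-4,-2]  +wl: 0,6
  step 13. node 4  ⊔preds=[-6,6]  new=[-6,6]  old=[-6,5]  +wl: 3
  step 14. node 5  ⊔preds=[-6,6]  new=[-6,6]  old=[-5,3]  +wl: 1,2,4
  step 15. node 0  ⊔preds=[-6,6]  new=[-6,6]  stable
  step 16. node 6  ⊔preds=[-6,5]  new=[-6,5]  old=[-4,-2]  +wl: 5
  step 17. node 3  ⊔preds=[-6,6]  new=[-6,6]  stable
  step 18. node 1  ⊔preds=[-6,6]  new=[-6,6]  old=[-6,5]  +wl: 
  step 19. node 2  ⊔preds=[-6,6]  new=[-6,6]  old=[-6,5]  +wl: 0,6
  step 20. node 4  ⊔preds=[-6,6]  new=[-6,6]  stable
  step 21. node 5  ⊔preds=[-6,6]  new=[-6,6]  stable
  step 22. node 0  ⊔preds=[-6,6]  new=[-6,6]  stable
  step 23. node 6  ⊔preds=[-6,6]  new=[-6,6]  old=[-6,5]  +wl: 5
  step 24. node 5  ⊔preds=[-6,6]  new=[-6,6]  stable

Least fixpoint reached:
  node 0: [-6,6]
  node 1: [-6,6]
  node 2: [-6,6]
  node 3: [-6,6]
  node 4: [-6,6]
  node 5: [-6,6]
  node 6: [-6,6]
  node 7: [-5,-5]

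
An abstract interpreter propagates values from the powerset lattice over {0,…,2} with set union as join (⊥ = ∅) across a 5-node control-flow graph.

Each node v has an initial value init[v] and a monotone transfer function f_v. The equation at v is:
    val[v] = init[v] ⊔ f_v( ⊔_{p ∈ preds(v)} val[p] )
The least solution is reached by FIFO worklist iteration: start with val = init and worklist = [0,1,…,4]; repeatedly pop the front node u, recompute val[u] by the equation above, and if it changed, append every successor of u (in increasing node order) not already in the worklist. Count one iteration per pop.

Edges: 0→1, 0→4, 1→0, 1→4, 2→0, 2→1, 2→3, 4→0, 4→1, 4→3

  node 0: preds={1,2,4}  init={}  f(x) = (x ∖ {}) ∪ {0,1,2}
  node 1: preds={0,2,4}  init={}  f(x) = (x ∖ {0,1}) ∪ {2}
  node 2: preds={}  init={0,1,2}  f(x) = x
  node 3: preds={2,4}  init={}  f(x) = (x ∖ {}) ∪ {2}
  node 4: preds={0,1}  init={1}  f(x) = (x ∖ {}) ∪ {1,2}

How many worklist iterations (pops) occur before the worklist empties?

8

Trace (8 dequeues):
  [1] u=0 | in {0,1,2} | out {0,1,2} | prev {} | push {}
  [2] u=1 | in {0,1,2} | out {2} | prev {} | push {0}
  [3] u=2 | in {} | out {0,1,2} | ==
  [4] u=3 | in {0,1,2} | out {0,1,2} | prev {} | push {}
  [5] u=4 | in {0,1,2} | out {0,1,2} | prev {1} | push {1,3}
  [6] u=0 | in {0,1,2} | out {0,1,2} | ==
  [7] u=1 | in {0,1,2} | out {2} | ==
  [8] u=3 | in {0,1,2} | out {0,1,2} | ==

Converged values:
  [0] {0,1,2}
  [1] {2}
  [2] {0,1,2}
  [3] {0,1,2}
  [4] {0,1,2}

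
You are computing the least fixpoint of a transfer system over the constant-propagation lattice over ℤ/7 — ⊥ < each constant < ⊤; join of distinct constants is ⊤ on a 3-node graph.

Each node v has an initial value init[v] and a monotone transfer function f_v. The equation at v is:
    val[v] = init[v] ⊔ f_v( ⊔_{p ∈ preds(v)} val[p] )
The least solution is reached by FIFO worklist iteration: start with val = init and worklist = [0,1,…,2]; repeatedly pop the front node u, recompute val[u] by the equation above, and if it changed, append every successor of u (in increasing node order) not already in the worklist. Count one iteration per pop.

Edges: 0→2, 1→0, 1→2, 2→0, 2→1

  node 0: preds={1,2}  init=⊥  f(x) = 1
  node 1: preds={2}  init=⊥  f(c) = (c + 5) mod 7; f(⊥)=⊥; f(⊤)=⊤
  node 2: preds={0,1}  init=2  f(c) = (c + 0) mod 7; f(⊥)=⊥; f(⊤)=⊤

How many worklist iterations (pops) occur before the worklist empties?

7

Iteration log — 7 steps:
  step 1. node 0  ⊔preds=2  new=1  old=⊥  +wl: 
  step 2. node 1  ⊔preds=2  new=0  old=⊥  +wl: 0
  step 3. node 2  ⊔preds=⊤  new=⊤  old=2  +wl: 1
  step 4. node 0  ⊔preds=⊤  new=1  stable
  step 5. node 1  ⊔preds=⊤  new=⊤  old=0  +wl: 0,2
  step 6. node 0  ⊔preds=⊤  new=1  stable
  step 7. node 2  ⊔preds=⊤  new=⊤  stable

Least fixpoint reached:
  node 0: 1
  node 1: ⊤
  node 2: ⊤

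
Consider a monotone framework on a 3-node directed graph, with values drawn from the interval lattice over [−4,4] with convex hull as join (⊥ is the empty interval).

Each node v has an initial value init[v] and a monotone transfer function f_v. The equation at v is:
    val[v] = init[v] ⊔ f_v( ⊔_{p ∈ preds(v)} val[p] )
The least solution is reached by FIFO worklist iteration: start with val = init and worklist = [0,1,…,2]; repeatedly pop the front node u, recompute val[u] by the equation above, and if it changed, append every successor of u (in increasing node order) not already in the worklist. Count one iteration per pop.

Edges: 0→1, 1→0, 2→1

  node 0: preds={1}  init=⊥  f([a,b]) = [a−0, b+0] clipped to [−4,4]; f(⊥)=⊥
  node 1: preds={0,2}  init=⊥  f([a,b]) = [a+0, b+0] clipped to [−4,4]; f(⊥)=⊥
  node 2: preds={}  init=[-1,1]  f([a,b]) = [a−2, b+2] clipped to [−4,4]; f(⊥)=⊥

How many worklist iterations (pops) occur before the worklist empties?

Worklist (5 pops):
  #1 pop 0: in=⊥ → ⊥ (no change)
  #2 pop 1: in=[-1,1] → [-1,1] (was ⊥); enqueue [0]
  #3 pop 2: in=⊥ → [-1,1] (no change)
  #4 pop 0: in=[-1,1] → [-1,1] (was ⊥); enqueue [1]
  #5 pop 1: in=[-1,1] → [-1,1] (no change)

Fixpoint:
  val[0] = [-1,1]
  val[1] = [-1,1]
  val[2] = [-1,1]

5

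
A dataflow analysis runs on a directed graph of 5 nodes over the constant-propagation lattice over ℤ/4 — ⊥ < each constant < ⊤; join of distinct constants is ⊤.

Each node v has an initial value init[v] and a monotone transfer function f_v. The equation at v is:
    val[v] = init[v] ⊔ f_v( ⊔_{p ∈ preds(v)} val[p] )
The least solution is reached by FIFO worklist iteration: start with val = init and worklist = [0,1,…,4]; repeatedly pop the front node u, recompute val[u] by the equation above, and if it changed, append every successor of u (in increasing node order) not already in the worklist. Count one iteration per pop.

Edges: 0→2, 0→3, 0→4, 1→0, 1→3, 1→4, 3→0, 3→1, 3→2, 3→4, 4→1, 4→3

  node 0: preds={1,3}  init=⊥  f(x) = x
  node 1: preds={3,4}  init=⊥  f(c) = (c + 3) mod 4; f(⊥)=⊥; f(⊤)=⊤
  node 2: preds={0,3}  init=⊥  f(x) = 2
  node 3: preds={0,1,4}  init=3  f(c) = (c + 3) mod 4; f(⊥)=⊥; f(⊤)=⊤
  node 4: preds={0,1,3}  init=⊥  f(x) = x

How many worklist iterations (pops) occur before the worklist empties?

Trace (11 dequeues):
  [1] u=0 | in 3 | out 3 | prev ⊥ | push {}
  [2] u=1 | in 3 | out 2 | prev ⊥ | push {0}
  [3] u=2 | in 3 | out 2 | prev ⊥ | push {}
  [4] u=3 | in ⊤ | out ⊤ | prev 3 | push {1,2}
  [5] u=4 | in ⊤ | out ⊤ | prev ⊥ | push {3}
  [6] u=0 | in ⊤ | out ⊤ | prev 3 | push {4}
  [7] u=1 | in ⊤ | out ⊤ | prev 2 | push {0}
  [8] u=2 | in ⊤ | out 2 | ==
  [9] u=3 | in ⊤ | out ⊤ | ==
  [10] u=4 | in ⊤ | out ⊤ | ==
  [11] u=0 | in ⊤ | out ⊤ | ==

Converged values:
  [0] ⊤
  [1] ⊤
  [2] 2
  [3] ⊤
  [4] ⊤

11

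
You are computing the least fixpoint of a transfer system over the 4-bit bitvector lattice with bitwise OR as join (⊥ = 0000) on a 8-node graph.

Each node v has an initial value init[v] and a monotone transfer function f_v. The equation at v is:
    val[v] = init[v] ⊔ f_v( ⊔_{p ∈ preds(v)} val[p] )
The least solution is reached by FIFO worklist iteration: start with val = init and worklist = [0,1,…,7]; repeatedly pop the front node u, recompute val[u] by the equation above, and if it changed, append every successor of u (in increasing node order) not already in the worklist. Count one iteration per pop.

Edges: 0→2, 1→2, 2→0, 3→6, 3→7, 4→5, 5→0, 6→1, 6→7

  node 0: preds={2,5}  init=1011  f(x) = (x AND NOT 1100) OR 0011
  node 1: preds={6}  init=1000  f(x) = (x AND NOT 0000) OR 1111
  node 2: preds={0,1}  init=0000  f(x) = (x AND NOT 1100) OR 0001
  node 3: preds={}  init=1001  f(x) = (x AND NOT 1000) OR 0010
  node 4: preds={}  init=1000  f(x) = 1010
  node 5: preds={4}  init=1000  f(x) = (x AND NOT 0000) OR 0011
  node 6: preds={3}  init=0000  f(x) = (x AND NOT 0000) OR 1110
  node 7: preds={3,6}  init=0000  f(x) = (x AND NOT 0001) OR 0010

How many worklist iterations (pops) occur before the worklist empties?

10

Trace (10 dequeues):
  [1] u=0 | in 1000 | out 1011 | ==
  [2] u=1 | in 0000 | out 1111 | prev 1000 | push {}
  [3] u=2 | in 1111 | out 0011 | prev 0000 | push {0}
  [4] u=3 | in 0000 | out 1011 | prev 1001 | push {}
  [5] u=4 | in 0000 | out 1010 | prev 1000 | push {}
  [6] u=5 | in 1010 | out 1011 | prev 1000 | push {}
  [7] u=6 | in 1011 | out 1111 | prev 0000 | push {1}
  [8] u=7 | in 1111 | out 1110 | prev 0000 | push {}
  [9] u=0 | in 1011 | out 1011 | ==
  [10] u=1 | in 1111 | out 1111 | ==

Converged values:
  [0] 1011
  [1] 1111
  [2] 0011
  [3] 1011
  [4] 1010
  [5] 1011
  [6] 1111
  [7] 1110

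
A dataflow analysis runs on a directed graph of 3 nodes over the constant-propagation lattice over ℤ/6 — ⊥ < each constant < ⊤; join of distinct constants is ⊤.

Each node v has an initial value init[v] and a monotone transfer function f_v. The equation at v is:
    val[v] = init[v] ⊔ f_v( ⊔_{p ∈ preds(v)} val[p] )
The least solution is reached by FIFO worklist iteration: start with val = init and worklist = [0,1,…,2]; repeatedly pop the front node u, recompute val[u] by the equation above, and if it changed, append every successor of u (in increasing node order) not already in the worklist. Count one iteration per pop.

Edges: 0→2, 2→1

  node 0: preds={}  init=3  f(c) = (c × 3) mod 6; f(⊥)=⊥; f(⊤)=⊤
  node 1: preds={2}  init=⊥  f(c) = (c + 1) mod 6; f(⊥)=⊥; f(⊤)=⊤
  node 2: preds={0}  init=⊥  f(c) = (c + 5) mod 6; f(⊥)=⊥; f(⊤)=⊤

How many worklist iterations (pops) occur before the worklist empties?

4

Trace (4 dequeues):
  [1] u=0 | in ⊥ | out 3 | ==
  [2] u=1 | in ⊥ | out ⊥ | ==
  [3] u=2 | in 3 | out 2 | prev ⊥ | push {1}
  [4] u=1 | in 2 | out 3 | prev ⊥ | push {}

Converged values:
  [0] 3
  [1] 3
  [2] 2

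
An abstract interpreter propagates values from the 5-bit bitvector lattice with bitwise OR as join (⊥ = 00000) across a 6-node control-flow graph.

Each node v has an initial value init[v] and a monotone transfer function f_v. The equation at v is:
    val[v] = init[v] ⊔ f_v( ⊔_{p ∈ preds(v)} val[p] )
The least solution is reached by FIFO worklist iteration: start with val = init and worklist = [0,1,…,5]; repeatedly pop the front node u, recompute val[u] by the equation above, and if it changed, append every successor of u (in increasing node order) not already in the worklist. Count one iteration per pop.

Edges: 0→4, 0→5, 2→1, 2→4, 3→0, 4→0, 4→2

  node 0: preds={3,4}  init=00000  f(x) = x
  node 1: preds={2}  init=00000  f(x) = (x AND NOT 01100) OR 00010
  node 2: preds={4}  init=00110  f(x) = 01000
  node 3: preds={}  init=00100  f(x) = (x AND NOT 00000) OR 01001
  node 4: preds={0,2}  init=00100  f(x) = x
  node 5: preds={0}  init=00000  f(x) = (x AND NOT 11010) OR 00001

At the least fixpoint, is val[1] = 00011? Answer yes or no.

no

Iteration log — 13 steps:
  step 1. node 0  ⊔preds=00100  new=00100  old=00000  +wl: 
  step 2. node 1  ⊔preds=00110  new=00010  old=00000  +wl: 
  step 3. node 2  ⊔preds=00100  new=01110  old=00110  +wl: 1
  step 4. node 3  ⊔preds=00000  new=01101  old=00100  +wl: 0
  step 5. node 4  ⊔preds=01110  new=01110  old=00100  +wl: 2
  step 6. node 5  ⊔preds=00100  new=00101  old=00000  +wl: 
  step 7. node 1  ⊔preds=01110  new=00010  stable
  step 8. node 0  ⊔preds=01111  new=01111  old=00100  +wl: 4,5
  step 9. node 2  ⊔preds=01110  new=01110  stable
  step 10. node 4  ⊔preds=01111  new=01111  old=01110  +wl: 0,2
  step 11. node 5  ⊔preds=01111  new=00101  stable
  step 12. node 0  ⊔preds=01111  new=01111  stable
  step 13. node 2  ⊔preds=01111  new=01110  stable

Least fixpoint reached:
  node 0: 01111
  node 1: 00010
  node 2: 01110
  node 3: 01101
  node 4: 01111
  node 5: 00101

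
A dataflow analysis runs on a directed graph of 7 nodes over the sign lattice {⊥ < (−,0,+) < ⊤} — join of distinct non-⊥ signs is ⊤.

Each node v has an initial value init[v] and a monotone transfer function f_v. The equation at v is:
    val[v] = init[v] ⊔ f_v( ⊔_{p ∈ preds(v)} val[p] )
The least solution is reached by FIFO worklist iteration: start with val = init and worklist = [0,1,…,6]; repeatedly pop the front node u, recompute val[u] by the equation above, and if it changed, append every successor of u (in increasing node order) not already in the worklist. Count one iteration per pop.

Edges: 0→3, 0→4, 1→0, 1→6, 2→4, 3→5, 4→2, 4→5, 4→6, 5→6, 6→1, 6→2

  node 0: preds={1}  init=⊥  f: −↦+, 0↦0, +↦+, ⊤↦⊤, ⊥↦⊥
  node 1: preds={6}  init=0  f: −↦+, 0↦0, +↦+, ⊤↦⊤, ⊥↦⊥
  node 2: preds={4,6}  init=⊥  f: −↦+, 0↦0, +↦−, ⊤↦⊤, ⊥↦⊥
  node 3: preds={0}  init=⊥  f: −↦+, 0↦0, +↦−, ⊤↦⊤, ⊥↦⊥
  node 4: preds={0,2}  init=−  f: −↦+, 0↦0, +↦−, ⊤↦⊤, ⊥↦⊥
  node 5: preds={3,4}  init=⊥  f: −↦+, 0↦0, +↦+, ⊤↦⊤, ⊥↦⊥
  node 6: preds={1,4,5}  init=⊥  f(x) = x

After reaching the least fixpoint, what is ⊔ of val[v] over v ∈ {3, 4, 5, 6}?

⊤

Iteration log — 15 steps:
  step 1. node 0  ⊔preds=0  new=0  old=⊥  +wl: 
  step 2. node 1  ⊔preds=⊥  new=0  stable
  step 3. node 2  ⊔preds=−  new=+  old=⊥  +wl: 
  step 4. node 3  ⊔preds=0  new=0  old=⊥  +wl: 
  step 5. node 4  ⊔preds=⊤  new=⊤  old=−  +wl: 2
  step 6. node 5  ⊔preds=⊤  new=⊤  old=⊥  +wl: 
  step 7. node 6  ⊔preds=⊤  new=⊤  old=⊥  +wl: 1
  step 8. node 2  ⊔preds=⊤  new=⊤  old=+  +wl: 4
  step 9. node 1  ⊔preds=⊤  new=⊤  old=0  +wl: 0,6
  step 10. node 4  ⊔preds=⊤  new=⊤  stable
  step 11. node 0  ⊔preds=⊤  new=⊤  old=0  +wl: 3,4
  step 12. node 6  ⊔preds=⊤  new=⊤  stable
  step 13. node 3  ⊔preds=⊤  new=⊤  old=0  +wl: 5
  step 14. node 4  ⊔preds=⊤  new=⊤  stable
  step 15. node 5  ⊔preds=⊤  new=⊤  stable

Least fixpoint reached:
  node 0: ⊤
  node 1: ⊤
  node 2: ⊤
  node 3: ⊤
  node 4: ⊤
  node 5: ⊤
  node 6: ⊤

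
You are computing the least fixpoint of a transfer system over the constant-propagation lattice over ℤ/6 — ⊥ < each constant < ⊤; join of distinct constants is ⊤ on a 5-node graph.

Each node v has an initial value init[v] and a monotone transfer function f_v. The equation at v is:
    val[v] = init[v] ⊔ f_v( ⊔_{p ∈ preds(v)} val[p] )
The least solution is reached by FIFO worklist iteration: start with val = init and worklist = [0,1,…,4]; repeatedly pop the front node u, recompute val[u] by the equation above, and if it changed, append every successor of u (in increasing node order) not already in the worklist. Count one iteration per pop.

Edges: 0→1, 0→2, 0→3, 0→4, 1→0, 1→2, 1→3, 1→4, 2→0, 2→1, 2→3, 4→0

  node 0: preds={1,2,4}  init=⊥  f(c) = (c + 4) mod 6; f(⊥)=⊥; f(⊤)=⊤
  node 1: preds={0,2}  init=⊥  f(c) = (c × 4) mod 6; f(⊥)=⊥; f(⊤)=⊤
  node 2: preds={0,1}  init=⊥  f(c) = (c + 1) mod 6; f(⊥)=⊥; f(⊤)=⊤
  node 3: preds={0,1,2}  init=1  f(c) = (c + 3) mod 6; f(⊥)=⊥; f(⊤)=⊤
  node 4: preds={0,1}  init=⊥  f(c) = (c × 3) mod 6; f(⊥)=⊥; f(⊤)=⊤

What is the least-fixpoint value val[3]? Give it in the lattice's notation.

Worklist (5 pops):
  #1 pop 0: in=⊥ → ⊥ (no change)
  #2 pop 1: in=⊥ → ⊥ (no change)
  #3 pop 2: in=⊥ → ⊥ (no change)
  #4 pop 3: in=⊥ → 1 (no change)
  #5 pop 4: in=⊥ → ⊥ (no change)

Fixpoint:
  val[0] = ⊥
  val[1] = ⊥
  val[2] = ⊥
  val[3] = 1
  val[4] = ⊥

1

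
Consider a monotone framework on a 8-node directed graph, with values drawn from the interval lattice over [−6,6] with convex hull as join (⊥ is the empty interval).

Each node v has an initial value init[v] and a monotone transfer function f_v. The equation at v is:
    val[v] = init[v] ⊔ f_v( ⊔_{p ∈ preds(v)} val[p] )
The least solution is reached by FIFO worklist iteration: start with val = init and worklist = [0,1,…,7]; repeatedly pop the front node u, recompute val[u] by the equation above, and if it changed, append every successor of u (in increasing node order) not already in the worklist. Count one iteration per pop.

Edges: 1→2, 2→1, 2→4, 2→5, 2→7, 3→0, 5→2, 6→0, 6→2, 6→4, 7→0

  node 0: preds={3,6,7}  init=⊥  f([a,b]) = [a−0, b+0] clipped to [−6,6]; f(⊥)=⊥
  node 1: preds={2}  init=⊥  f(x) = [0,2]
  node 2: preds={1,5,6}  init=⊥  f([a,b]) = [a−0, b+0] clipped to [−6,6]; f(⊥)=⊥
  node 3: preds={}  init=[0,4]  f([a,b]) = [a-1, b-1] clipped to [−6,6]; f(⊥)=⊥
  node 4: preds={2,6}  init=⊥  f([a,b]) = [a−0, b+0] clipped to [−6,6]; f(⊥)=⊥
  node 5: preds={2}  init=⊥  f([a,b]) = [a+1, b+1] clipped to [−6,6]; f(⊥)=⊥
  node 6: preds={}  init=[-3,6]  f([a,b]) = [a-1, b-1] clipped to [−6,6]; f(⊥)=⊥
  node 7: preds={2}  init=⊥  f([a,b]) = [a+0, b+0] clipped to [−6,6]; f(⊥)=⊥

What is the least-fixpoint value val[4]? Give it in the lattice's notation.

[-3,6]

Trace (11 dequeues):
  [1] u=0 | in [-3,6] | out [-3,6] | prev ⊥ | push {}
  [2] u=1 | in ⊥ | out [0,2] | prev ⊥ | push {}
  [3] u=2 | in [-3,6] | out [-3,6] | prev ⊥ | push {1}
  [4] u=3 | in ⊥ | out [0,4] | ==
  [5] u=4 | in [-3,6] | out [-3,6] | prev ⊥ | push {}
  [6] u=5 | in [-3,6] | out [-2,6] | prev ⊥ | push {2}
  [7] u=6 | in ⊥ | out [-3,6] | ==
  [8] u=7 | in [-3,6] | out [-3,6] | prev ⊥ | push {0}
  [9] u=1 | in [-3,6] | out [0,2] | ==
  [10] u=2 | in [-3,6] | out [-3,6] | ==
  [11] u=0 | in [-3,6] | out [-3,6] | ==

Converged values:
  [0] [-3,6]
  [1] [0,2]
  [2] [-3,6]
  [3] [0,4]
  [4] [-3,6]
  [5] [-2,6]
  [6] [-3,6]
  [7] [-3,6]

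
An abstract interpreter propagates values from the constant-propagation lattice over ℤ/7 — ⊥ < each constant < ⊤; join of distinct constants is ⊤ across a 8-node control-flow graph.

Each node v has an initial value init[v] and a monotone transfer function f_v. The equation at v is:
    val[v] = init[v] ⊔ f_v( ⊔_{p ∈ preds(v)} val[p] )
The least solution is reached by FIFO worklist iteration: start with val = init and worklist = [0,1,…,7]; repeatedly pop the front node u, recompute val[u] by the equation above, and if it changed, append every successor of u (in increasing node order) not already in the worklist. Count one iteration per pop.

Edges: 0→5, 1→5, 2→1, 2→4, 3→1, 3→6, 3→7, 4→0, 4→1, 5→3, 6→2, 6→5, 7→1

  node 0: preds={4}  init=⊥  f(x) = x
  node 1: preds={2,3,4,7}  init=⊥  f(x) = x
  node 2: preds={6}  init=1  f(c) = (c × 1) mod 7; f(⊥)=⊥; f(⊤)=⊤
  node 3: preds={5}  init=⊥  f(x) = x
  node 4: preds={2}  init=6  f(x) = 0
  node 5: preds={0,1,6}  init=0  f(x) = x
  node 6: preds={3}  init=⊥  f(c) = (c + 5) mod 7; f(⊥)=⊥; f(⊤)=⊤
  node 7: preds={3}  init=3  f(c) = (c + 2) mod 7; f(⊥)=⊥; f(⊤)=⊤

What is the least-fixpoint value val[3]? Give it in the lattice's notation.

⊤

Worklist (19 pops):
  #1 pop 0: in=6 → 6 (was ⊥); enqueue []
  #2 pop 1: in=⊤ → ⊤ (was ⊥); enqueue []
  #3 pop 2: in=⊥ → 1 (no change)
  #4 pop 3: in=0 → 0 (was ⊥); enqueue [1]
  #5 pop 4: in=1 → ⊤ (was 6); enqueue [0]
  #6 pop 5: in=⊤ → ⊤ (was 0); enqueue [3]
  #7 pop 6: in=0 → 5 (was ⊥); enqueue [2,5]
  #8 pop 7: in=0 → ⊤ (was 3); enqueue []
  #9 pop 1: in=⊤ → ⊤ (no change)
  #10 pop 0: in=⊤ → ⊤ (was 6); enqueue []
  #11 pop 3: in=⊤ → ⊤ (was 0); enqueue [1,6,7]
  #12 pop 2: in=5 → ⊤ (was 1); enqueue [4]
  #13 pop 5: in=⊤ → ⊤ (no change)
  #14 pop 1: in=⊤ → ⊤ (no change)
  #15 pop 6: in=⊤ → ⊤ (was 5); enqueue [2,5]
  #16 pop 7: in=⊤ → ⊤ (no change)
  #17 pop 4: in=⊤ → ⊤ (no change)
  #18 pop 2: in=⊤ → ⊤ (no change)
  #19 pop 5: in=⊤ → ⊤ (no change)

Fixpoint:
  val[0] = ⊤
  val[1] = ⊤
  val[2] = ⊤
  val[3] = ⊤
  val[4] = ⊤
  val[5] = ⊤
  val[6] = ⊤
  val[7] = ⊤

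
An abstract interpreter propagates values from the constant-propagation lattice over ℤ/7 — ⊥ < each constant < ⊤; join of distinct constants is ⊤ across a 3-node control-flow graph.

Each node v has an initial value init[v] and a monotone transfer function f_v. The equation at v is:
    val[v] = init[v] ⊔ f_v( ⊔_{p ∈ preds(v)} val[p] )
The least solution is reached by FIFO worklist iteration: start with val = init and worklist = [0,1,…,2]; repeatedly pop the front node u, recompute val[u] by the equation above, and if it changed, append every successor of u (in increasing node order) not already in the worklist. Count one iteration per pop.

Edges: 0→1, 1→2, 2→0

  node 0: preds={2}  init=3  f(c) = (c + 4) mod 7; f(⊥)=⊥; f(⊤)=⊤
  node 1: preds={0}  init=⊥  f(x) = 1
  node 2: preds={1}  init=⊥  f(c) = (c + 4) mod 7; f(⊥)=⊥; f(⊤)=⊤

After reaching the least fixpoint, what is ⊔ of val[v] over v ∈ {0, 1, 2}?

Iteration log — 5 steps:
  step 1. node 0  ⊔preds=⊥  new=3  stable
  step 2. node 1  ⊔preds=3  new=1  old=⊥  +wl: 
  step 3. node 2  ⊔preds=1  new=5  old=⊥  +wl: 0
  step 4. node 0  ⊔preds=5  new=⊤  old=3  +wl: 1
  step 5. node 1  ⊔preds=⊤  new=1  stable

Least fixpoint reached:
  node 0: ⊤
  node 1: 1
  node 2: 5

⊤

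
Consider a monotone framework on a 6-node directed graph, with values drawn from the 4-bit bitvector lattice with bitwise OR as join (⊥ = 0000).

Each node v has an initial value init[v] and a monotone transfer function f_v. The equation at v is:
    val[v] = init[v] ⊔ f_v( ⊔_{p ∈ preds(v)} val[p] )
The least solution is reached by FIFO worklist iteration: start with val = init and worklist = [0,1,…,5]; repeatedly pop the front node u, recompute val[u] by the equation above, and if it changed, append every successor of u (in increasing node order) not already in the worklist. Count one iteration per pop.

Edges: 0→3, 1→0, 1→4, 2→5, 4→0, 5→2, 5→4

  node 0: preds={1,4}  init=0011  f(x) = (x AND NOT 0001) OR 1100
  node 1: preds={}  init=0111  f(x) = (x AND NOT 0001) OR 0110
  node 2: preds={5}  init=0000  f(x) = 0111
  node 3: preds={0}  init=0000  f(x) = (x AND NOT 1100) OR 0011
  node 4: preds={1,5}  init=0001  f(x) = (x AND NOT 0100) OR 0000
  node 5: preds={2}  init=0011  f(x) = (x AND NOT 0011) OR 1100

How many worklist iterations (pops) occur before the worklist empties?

Iteration log — 10 steps:
  step 1. node 0  ⊔preds=0111  new=1111  old=0011  +wl: 
  step 2. node 1  ⊔preds=0000  new=0111  stable
  step 3. node 2  ⊔preds=0011  new=0111  old=0000  +wl: 
  step 4. node 3  ⊔preds=1111  new=0011  old=0000  +wl: 
  step 5. node 4  ⊔preds=0111  new=0011  old=0001  +wl: 0
  step 6. node 5  ⊔preds=0111  new=1111  old=0011  +wl: 2,4
  step 7. node 0  ⊔preds=0111  new=1111  stable
  step 8. node 2  ⊔preds=1111  new=0111  stable
  step 9. node 4  ⊔preds=1111  new=1011  old=0011  +wl: 0
  step 10. node 0  ⊔preds=1111  new=1111  stable

Least fixpoint reached:
  node 0: 1111
  node 1: 0111
  node 2: 0111
  node 3: 0011
  node 4: 1011
  node 5: 1111

10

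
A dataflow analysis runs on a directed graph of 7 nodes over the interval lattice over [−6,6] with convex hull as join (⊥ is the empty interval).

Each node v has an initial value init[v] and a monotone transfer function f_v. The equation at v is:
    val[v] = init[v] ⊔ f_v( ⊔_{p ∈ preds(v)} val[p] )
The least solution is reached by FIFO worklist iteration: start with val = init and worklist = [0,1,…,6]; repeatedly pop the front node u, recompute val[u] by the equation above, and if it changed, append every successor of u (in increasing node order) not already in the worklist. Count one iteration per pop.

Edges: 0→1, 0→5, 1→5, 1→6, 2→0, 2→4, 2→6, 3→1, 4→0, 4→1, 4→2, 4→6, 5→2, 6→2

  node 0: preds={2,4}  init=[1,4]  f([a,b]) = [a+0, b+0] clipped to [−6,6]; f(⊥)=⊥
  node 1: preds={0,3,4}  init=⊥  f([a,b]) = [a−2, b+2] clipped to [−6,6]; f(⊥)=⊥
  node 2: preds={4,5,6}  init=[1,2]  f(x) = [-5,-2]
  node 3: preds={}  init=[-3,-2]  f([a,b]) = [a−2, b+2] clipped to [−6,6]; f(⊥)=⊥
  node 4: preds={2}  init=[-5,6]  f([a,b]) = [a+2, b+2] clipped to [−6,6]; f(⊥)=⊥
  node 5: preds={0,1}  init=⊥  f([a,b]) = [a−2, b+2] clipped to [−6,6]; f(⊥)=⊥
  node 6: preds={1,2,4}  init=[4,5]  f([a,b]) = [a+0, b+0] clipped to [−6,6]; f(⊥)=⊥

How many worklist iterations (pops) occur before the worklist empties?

Trace (9 dequeues):
  [1] u=0 | in [-5,6] | out [-5,6] | prev [1,4] | push {}
  [2] u=1 | in [-5,6] | out [-6,6] | prev ⊥ | push {}
  [3] u=2 | in [-5,6] | out [-5,2] | prev [1,2] | push {0}
  [4] u=3 | in ⊥ | out [-3,-2] | ==
  [5] u=4 | in [-5,2] | out [-5,6] | ==
  [6] u=5 | in [-6,6] | out [-6,6] | prev ⊥ | push {2}
  [7] u=6 | in [-6,6] | out [-6,6] | prev [4,5] | push {}
  [8] u=0 | in [-5,6] | out [-5,6] | ==
  [9] u=2 | in [-6,6] | out [-5,2] | ==

Converged values:
  [0] [-5,6]
  [1] [-6,6]
  [2] [-5,2]
  [3] [-3,-2]
  [4] [-5,6]
  [5] [-6,6]
  [6] [-6,6]

9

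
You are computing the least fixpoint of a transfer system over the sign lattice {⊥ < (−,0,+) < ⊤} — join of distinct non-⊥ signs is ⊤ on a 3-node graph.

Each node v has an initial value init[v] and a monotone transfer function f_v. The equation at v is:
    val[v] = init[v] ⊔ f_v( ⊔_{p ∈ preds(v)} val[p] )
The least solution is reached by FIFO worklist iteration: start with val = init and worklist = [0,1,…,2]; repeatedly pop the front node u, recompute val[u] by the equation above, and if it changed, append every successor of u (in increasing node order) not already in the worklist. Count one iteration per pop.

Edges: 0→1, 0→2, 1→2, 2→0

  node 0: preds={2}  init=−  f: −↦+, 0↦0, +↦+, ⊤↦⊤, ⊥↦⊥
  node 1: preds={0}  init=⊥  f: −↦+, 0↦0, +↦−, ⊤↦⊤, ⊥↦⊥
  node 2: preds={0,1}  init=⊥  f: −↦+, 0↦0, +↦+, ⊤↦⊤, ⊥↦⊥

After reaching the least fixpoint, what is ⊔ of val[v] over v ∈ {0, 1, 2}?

⊤

Worklist (6 pops):
  #1 pop 0: in=⊥ → − (no change)
  #2 pop 1: in=− → + (was ⊥); enqueue []
  #3 pop 2: in=⊤ → ⊤ (was ⊥); enqueue [0]
  #4 pop 0: in=⊤ → ⊤ (was −); enqueue [1,2]
  #5 pop 1: in=⊤ → ⊤ (was +); enqueue []
  #6 pop 2: in=⊤ → ⊤ (no change)

Fixpoint:
  val[0] = ⊤
  val[1] = ⊤
  val[2] = ⊤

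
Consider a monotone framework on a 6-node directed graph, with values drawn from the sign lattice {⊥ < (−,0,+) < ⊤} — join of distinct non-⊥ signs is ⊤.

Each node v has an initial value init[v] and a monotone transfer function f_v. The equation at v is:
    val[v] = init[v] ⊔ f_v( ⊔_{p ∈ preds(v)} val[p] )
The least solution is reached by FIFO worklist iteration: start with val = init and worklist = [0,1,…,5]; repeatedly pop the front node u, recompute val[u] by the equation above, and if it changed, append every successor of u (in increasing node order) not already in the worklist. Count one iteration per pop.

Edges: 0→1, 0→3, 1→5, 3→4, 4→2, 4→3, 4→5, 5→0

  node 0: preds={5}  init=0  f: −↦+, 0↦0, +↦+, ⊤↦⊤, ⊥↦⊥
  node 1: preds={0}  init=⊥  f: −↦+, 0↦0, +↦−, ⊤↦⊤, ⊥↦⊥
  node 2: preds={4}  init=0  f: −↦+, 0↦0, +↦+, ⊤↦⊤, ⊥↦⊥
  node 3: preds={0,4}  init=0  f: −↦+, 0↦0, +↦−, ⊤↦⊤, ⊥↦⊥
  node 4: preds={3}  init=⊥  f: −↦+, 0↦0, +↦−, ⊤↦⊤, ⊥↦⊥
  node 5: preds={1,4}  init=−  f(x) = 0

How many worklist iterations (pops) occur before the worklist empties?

Iteration log — 9 steps:
  step 1. node 0  ⊔preds=−  new=⊤  old=0  +wl: 
  step 2. node 1  ⊔preds=⊤  new=⊤  old=⊥  +wl: 
  step 3. node 2  ⊔preds=⊥  new=0  stable
  step 4. node 3  ⊔preds=⊤  new=⊤  old=0  +wl: 
  step 5. node 4  ⊔preds=⊤  new=⊤  old=⊥  +wl: 2,3
  step 6. node 5  ⊔preds=⊤  new=⊤  old=−  +wl: 0
  step 7. node 2  ⊔preds=⊤  new=⊤  old=0  +wl: 
  step 8. node 3  ⊔preds=⊤  new=⊤  stable
  step 9. node 0  ⊔preds=⊤  new=⊤  stable

Least fixpoint reached:
  node 0: ⊤
  node 1: ⊤
  node 2: ⊤
  node 3: ⊤
  node 4: ⊤
  node 5: ⊤

9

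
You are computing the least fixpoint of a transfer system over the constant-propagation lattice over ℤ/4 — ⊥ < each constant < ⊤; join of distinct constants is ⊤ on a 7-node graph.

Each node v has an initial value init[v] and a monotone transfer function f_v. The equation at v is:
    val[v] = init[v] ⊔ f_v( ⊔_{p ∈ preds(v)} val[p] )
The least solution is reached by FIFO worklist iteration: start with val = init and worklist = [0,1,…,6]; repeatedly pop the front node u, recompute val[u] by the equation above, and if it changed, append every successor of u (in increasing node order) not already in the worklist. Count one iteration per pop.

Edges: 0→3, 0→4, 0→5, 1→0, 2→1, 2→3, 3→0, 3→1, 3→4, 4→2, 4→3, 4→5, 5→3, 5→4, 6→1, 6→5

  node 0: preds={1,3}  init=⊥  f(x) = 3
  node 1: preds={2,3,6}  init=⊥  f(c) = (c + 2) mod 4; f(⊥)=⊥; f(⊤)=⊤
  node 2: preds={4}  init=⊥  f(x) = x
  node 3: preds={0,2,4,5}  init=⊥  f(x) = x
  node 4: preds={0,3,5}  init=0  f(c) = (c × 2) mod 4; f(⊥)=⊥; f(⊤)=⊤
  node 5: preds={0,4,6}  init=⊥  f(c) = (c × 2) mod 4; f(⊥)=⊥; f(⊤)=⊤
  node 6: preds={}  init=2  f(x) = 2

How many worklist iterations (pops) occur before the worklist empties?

Trace (14 dequeues):
  [1] u=0 | in ⊥ | out 3 | prev ⊥ | push {}
  [2] u=1 | in 2 | out 0 | prev ⊥ | push {0}
  [3] u=2 | in 0 | out 0 | prev ⊥ | push {1}
  [4] u=3 | in ⊤ | out ⊤ | prev ⊥ | push {}
  [5] u=4 | in ⊤ | out ⊤ | prev 0 | push {2,3}
  [6] u=5 | in ⊤ | out ⊤ | prev ⊥ | push {4}
  [7] u=6 | in ⊥ | out 2 | ==
  [8] u=0 | in ⊤ | out 3 | ==
  [9] u=1 | in ⊤ | out ⊤ | prev 0 | push {0}
  [10] u=2 | in ⊤ | out ⊤ | prev 0 | push {1}
  [11] u=3 | in ⊤ | out ⊤ | ==
  [12] u=4 | in ⊤ | out ⊤ | ==
  [13] u=0 | in ⊤ | out 3 | ==
  [14] u=1 | in ⊤ | out ⊤ | ==

Converged values:
  [0] 3
  [1] ⊤
  [2] ⊤
  [3] ⊤
  [4] ⊤
  [5] ⊤
  [6] 2

14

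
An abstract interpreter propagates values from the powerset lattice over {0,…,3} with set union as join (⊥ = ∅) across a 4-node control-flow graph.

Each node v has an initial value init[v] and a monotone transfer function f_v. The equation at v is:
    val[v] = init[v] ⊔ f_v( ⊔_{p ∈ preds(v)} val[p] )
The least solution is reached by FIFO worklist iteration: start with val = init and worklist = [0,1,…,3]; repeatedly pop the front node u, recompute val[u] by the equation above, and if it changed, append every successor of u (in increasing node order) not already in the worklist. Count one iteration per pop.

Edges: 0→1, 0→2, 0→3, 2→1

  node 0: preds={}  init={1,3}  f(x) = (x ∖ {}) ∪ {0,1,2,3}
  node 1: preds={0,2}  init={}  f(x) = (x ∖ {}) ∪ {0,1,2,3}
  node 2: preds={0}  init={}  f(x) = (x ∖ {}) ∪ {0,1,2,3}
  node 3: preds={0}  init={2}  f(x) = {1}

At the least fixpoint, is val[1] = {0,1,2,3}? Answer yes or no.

Trace (5 dequeues):
  [1] u=0 | in {} | out {0,1,2,3} | prev {1,3} | push {}
  [2] u=1 | in {0,1,2,3} | out {0,1,2,3} | prev {} | push {}
  [3] u=2 | in {0,1,2,3} | out {0,1,2,3} | prev {} | push {1}
  [4] u=3 | in {0,1,2,3} | out {1,2} | prev {2} | push {}
  [5] u=1 | in {0,1,2,3} | out {0,1,2,3} | ==

Converged values:
  [0] {0,1,2,3}
  [1] {0,1,2,3}
  [2] {0,1,2,3}
  [3] {1,2}

yes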